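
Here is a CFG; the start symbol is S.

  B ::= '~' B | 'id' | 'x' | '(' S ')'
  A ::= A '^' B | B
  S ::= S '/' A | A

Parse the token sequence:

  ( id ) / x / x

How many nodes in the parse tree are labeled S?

4

[S [S [S [A [B ( [S [A [B id]]] )]]] / [A [B x]]] / [A [B x]]]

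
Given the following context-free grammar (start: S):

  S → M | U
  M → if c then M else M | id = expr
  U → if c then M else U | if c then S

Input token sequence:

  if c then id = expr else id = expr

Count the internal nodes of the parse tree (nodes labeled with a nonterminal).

[S [M if c then [M id = expr] else [M id = expr]]]

4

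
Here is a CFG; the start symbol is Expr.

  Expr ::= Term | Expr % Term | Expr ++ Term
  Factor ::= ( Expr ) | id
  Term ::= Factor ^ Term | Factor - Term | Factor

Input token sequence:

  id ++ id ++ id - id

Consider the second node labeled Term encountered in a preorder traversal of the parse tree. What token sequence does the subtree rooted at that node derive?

id

[Expr [Expr [Expr [Term [Factor id]]] ++ [Term [Factor id]]] ++ [Term [Factor id] - [Term [Factor id]]]]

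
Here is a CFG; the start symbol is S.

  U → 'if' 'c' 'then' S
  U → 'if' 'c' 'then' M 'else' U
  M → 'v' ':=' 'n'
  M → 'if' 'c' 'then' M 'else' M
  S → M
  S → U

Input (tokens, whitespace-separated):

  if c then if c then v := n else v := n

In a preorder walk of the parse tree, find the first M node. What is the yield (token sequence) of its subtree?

if c then v := n else v := n

[S [U if c then [S [M if c then [M v := n] else [M v := n]]]]]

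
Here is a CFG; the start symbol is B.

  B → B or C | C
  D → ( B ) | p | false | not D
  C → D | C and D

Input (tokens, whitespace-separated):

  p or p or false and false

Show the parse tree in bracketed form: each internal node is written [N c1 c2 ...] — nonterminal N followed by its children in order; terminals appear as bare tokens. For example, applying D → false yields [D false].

[B [B [B [C [D p]]] or [C [D p]]] or [C [C [D false]] and [D false]]]

B
B or C
B or C or C
C or C or C
D or C or C
p or C or C
p or D or C
p or p or C
p or p or C and D
p or p or D and D
p or p or false and D
p or p or false and false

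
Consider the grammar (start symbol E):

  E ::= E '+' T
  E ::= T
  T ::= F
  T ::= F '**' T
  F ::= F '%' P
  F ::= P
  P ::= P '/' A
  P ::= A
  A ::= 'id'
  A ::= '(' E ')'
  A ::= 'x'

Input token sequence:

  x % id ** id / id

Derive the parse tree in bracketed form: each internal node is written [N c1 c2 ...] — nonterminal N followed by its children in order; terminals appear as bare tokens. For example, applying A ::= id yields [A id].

[E [T [F [F [P [A x]]] % [P [A id]]] ** [T [F [P [P [A id]] / [A id]]]]]]

E
T
F ** T
F % P ** T
P % P ** T
A % P ** T
x % P ** T
x % A ** T
x % id ** T
x % id ** F
x % id ** P
x % id ** P / A
x % id ** A / A
x % id ** id / A
x % id ** id / id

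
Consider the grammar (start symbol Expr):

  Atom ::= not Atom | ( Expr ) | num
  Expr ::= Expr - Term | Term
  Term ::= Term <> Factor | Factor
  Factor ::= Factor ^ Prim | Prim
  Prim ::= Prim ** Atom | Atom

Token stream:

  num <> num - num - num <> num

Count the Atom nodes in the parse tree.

5

[Expr [Expr [Expr [Term [Term [Factor [Prim [Atom num]]]] <> [Factor [Prim [Atom num]]]]] - [Term [Factor [Prim [Atom num]]]]] - [Term [Term [Factor [Prim [Atom num]]]] <> [Factor [Prim [Atom num]]]]]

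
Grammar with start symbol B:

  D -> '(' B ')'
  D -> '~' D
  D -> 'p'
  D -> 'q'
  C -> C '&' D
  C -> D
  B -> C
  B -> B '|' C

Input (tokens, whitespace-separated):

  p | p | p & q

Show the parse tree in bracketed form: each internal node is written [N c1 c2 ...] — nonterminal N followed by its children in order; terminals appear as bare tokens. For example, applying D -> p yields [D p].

[B [B [B [C [D p]]] | [C [D p]]] | [C [C [D p]] & [D q]]]

B
B | C
B | C | C
C | C | C
D | C | C
p | C | C
p | D | C
p | p | C
p | p | C & D
p | p | D & D
p | p | p & D
p | p | p & q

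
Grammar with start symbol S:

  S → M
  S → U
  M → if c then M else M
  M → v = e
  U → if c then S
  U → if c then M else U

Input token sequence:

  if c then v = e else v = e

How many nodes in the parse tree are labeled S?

[S [M if c then [M v = e] else [M v = e]]]

1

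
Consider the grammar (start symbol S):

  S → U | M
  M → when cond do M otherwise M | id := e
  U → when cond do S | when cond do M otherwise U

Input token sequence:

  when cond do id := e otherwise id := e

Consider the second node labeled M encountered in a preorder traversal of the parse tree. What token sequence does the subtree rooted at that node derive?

[S [M when cond do [M id := e] otherwise [M id := e]]]

id := e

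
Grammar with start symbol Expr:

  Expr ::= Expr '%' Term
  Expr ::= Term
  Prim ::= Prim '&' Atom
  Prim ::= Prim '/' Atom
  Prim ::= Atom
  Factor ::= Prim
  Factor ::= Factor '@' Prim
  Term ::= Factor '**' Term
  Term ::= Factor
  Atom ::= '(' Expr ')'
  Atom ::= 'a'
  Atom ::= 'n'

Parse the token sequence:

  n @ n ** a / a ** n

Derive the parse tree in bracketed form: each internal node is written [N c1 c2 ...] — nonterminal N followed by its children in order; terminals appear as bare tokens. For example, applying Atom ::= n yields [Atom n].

Expr
Term
Factor ** Term
Factor @ Prim ** Term
Prim @ Prim ** Term
Atom @ Prim ** Term
n @ Prim ** Term
n @ Atom ** Term
n @ n ** Term
n @ n ** Factor ** Term
n @ n ** Prim ** Term
n @ n ** Prim / Atom ** Term
n @ n ** Atom / Atom ** Term
n @ n ** a / Atom ** Term
n @ n ** a / a ** Term
n @ n ** a / a ** Factor
n @ n ** a / a ** Prim
n @ n ** a / a ** Atom
n @ n ** a / a ** n

[Expr [Term [Factor [Factor [Prim [Atom n]]] @ [Prim [Atom n]]] ** [Term [Factor [Prim [Prim [Atom a]] / [Atom a]]] ** [Term [Factor [Prim [Atom n]]]]]]]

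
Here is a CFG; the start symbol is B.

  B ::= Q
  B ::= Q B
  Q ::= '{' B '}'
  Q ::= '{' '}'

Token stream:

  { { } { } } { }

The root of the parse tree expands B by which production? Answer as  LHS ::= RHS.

[B [Q { [B [Q { }] [B [Q { }]]] }] [B [Q { }]]]

B ::= Q B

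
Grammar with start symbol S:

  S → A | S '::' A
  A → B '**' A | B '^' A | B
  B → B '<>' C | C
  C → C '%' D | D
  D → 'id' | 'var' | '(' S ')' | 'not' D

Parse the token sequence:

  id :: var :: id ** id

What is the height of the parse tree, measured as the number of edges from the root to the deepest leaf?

7

[S [S [S [A [B [C [D id]]]]] :: [A [B [C [D var]]]]] :: [A [B [C [D id]]] ** [A [B [C [D id]]]]]]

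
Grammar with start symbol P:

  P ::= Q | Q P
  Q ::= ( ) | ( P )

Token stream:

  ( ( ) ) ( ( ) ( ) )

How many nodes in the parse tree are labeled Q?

[P [Q ( [P [Q ( )]] )] [P [Q ( [P [Q ( )] [P [Q ( )]]] )]]]

5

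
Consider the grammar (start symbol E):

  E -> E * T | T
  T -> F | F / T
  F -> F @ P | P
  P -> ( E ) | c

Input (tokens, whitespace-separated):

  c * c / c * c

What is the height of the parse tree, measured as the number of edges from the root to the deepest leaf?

[E [E [E [T [F [P c]]]] * [T [F [P c]] / [T [F [P c]]]]] * [T [F [P c]]]]

6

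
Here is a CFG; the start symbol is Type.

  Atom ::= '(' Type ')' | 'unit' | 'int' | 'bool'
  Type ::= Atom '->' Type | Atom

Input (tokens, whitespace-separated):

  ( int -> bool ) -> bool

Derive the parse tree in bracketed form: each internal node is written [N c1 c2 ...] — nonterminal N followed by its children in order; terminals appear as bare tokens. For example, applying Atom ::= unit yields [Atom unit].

Type
Atom -> Type
( Type ) -> Type
( Atom -> Type ) -> Type
( int -> Type ) -> Type
( int -> Atom ) -> Type
( int -> bool ) -> Type
( int -> bool ) -> Atom
( int -> bool ) -> bool

[Type [Atom ( [Type [Atom int] -> [Type [Atom bool]]] )] -> [Type [Atom bool]]]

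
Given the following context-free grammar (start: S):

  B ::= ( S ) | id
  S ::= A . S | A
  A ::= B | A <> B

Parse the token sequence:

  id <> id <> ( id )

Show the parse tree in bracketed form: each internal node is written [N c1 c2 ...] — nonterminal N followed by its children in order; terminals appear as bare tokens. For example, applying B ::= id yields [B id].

[S [A [A [A [B id]] <> [B id]] <> [B ( [S [A [B id]]] )]]]

S
A
A <> B
A <> B <> B
B <> B <> B
id <> B <> B
id <> id <> B
id <> id <> ( S )
id <> id <> ( A )
id <> id <> ( B )
id <> id <> ( id )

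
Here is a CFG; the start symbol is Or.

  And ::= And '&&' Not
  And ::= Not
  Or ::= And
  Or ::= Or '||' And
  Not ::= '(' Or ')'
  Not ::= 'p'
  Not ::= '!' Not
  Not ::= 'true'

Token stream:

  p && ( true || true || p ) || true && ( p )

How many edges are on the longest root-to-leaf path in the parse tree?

[Or [Or [And [And [Not p]] && [Not ( [Or [Or [Or [And [Not true]]] || [And [Not true]]] || [And [Not p]]] )]]] || [And [And [Not true]] && [Not ( [Or [And [Not p]]] )]]]

9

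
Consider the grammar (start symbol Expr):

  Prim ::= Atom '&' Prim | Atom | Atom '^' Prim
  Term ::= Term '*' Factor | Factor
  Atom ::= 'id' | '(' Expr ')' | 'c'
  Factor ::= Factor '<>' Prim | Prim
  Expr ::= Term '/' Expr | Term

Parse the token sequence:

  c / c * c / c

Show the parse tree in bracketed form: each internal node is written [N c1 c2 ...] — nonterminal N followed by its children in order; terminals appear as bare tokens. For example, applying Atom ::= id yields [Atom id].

[Expr [Term [Factor [Prim [Atom c]]]] / [Expr [Term [Term [Factor [Prim [Atom c]]]] * [Factor [Prim [Atom c]]]] / [Expr [Term [Factor [Prim [Atom c]]]]]]]

Expr
Term / Expr
Factor / Expr
Prim / Expr
Atom / Expr
c / Expr
c / Term / Expr
c / Term * Factor / Expr
c / Factor * Factor / Expr
c / Prim * Factor / Expr
c / Atom * Factor / Expr
c / c * Factor / Expr
c / c * Prim / Expr
c / c * Atom / Expr
c / c * c / Expr
c / c * c / Term
c / c * c / Factor
c / c * c / Prim
c / c * c / Atom
c / c * c / c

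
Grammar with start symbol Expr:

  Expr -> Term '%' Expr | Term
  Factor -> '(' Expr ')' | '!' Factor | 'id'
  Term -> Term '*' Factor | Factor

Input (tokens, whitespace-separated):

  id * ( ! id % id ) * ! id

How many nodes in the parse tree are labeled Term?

[Expr [Term [Term [Term [Factor id]] * [Factor ( [Expr [Term [Factor ! [Factor id]]] % [Expr [Term [Factor id]]]] )]] * [Factor ! [Factor id]]]]

5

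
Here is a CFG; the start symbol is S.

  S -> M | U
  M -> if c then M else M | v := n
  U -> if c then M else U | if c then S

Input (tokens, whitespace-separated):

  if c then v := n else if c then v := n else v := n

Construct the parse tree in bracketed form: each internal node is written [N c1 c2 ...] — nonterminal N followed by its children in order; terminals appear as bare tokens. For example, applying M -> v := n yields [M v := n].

S
M
if c then M else M
if c then v := n else M
if c then v := n else if c then M else M
if c then v := n else if c then v := n else M
if c then v := n else if c then v := n else v := n

[S [M if c then [M v := n] else [M if c then [M v := n] else [M v := n]]]]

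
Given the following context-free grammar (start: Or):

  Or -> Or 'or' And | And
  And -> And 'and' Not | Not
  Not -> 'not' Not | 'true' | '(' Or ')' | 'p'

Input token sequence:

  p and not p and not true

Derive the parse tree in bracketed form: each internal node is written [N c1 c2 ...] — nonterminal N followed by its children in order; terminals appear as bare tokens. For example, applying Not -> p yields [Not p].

Or
And
And and Not
And and Not and Not
Not and Not and Not
p and Not and Not
p and not Not and Not
p and not p and Not
p and not p and not Not
p and not p and not true

[Or [And [And [And [Not p]] and [Not not [Not p]]] and [Not not [Not true]]]]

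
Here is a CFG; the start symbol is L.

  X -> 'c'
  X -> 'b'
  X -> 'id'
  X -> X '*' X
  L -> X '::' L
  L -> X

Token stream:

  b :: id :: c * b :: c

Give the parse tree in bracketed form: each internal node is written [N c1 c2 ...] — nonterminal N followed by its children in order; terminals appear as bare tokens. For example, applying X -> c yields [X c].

[L [X b] :: [L [X id] :: [L [X [X c] * [X b]] :: [L [X c]]]]]

L
X :: L
b :: L
b :: X :: L
b :: id :: L
b :: id :: X :: L
b :: id :: X * X :: L
b :: id :: c * X :: L
b :: id :: c * b :: L
b :: id :: c * b :: X
b :: id :: c * b :: c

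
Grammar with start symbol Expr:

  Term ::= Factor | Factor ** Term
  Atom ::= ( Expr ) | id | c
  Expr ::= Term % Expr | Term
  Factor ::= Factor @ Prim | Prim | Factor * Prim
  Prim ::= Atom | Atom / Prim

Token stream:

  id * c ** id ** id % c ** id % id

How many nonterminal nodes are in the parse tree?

[Expr [Term [Factor [Factor [Prim [Atom id]]] * [Prim [Atom c]]] ** [Term [Factor [Prim [Atom id]]] ** [Term [Factor [Prim [Atom id]]]]]] % [Expr [Term [Factor [Prim [Atom c]]] ** [Term [Factor [Prim [Atom id]]]]] % [Expr [Term [Factor [Prim [Atom id]]]]]]]

30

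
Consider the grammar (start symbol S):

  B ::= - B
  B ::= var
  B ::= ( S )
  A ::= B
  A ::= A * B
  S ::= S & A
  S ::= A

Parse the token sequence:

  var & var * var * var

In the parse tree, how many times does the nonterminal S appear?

[S [S [A [B var]]] & [A [A [A [B var]] * [B var]] * [B var]]]

2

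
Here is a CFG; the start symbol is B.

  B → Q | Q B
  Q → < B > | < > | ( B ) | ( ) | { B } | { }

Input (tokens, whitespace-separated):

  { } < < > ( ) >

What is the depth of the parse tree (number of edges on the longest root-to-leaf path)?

6

[B [Q { }] [B [Q < [B [Q < >] [B [Q ( )]]] >]]]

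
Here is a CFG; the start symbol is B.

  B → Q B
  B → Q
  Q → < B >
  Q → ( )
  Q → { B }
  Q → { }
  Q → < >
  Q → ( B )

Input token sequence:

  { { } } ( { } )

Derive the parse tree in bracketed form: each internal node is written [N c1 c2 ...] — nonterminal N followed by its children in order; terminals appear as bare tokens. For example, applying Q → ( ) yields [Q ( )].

B
Q B
{ B } B
{ Q } B
{ { } } B
{ { } } Q
{ { } } ( B )
{ { } } ( Q )
{ { } } ( { } )

[B [Q { [B [Q { }]] }] [B [Q ( [B [Q { }]] )]]]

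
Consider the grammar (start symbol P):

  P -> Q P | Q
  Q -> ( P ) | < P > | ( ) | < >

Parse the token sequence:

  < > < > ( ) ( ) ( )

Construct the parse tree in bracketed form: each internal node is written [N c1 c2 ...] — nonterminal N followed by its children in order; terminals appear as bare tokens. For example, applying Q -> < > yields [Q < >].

[P [Q < >] [P [Q < >] [P [Q ( )] [P [Q ( )] [P [Q ( )]]]]]]

P
Q P
< > P
< > Q P
< > < > P
< > < > Q P
< > < > ( ) P
< > < > ( ) Q P
< > < > ( ) ( ) P
< > < > ( ) ( ) Q
< > < > ( ) ( ) ( )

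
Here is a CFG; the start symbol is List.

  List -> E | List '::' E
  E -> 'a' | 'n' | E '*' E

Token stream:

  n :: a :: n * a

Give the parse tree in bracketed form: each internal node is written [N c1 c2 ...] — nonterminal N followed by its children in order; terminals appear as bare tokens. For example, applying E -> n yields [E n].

[List [List [List [E n]] :: [E a]] :: [E [E n] * [E a]]]

List
List :: E
List :: E :: E
E :: E :: E
n :: E :: E
n :: a :: E
n :: a :: E * E
n :: a :: n * E
n :: a :: n * a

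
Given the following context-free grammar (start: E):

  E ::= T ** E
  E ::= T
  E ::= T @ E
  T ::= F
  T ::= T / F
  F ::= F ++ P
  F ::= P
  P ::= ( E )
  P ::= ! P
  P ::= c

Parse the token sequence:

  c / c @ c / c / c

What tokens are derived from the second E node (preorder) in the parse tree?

[E [T [T [F [P c]]] / [F [P c]]] @ [E [T [T [T [F [P c]]] / [F [P c]]] / [F [P c]]]]]

c / c / c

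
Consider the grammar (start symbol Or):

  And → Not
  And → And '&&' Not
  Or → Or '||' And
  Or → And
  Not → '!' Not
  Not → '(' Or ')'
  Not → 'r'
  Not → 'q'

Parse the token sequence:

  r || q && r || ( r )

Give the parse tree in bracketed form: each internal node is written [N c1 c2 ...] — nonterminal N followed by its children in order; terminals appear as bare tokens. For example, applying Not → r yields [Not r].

Or
Or || And
Or || And || And
And || And || And
Not || And || And
r || And || And
r || And && Not || And
r || Not && Not || And
r || q && Not || And
r || q && r || And
r || q && r || Not
r || q && r || ( Or )
r || q && r || ( And )
r || q && r || ( Not )
r || q && r || ( r )

[Or [Or [Or [And [Not r]]] || [And [And [Not q]] && [Not r]]] || [And [Not ( [Or [And [Not r]]] )]]]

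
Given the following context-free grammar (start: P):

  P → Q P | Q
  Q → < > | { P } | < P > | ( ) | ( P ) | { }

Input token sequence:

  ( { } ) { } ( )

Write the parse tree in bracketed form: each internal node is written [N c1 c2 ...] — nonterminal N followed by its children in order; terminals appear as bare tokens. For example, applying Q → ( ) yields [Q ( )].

P
Q P
( P ) P
( Q ) P
( { } ) P
( { } ) Q P
( { } ) { } P
( { } ) { } Q
( { } ) { } ( )

[P [Q ( [P [Q { }]] )] [P [Q { }] [P [Q ( )]]]]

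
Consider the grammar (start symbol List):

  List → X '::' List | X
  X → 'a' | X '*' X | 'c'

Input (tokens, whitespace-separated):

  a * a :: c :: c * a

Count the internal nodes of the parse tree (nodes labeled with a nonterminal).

10

[List [X [X a] * [X a]] :: [List [X c] :: [List [X [X c] * [X a]]]]]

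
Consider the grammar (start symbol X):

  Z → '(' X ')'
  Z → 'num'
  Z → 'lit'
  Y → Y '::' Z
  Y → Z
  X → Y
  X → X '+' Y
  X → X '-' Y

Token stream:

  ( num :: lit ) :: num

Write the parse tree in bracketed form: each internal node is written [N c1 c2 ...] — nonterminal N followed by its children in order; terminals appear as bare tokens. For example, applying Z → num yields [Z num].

X
Y
Y :: Z
Z :: Z
( X ) :: Z
( Y ) :: Z
( Y :: Z ) :: Z
( Z :: Z ) :: Z
( num :: Z ) :: Z
( num :: lit ) :: Z
( num :: lit ) :: num

[X [Y [Y [Z ( [X [Y [Y [Z num]] :: [Z lit]]] )]] :: [Z num]]]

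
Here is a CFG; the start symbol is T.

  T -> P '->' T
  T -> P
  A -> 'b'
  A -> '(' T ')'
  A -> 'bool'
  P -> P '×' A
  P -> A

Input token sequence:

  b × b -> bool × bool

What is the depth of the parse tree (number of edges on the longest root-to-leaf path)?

5

[T [P [P [A b]] × [A b]] -> [T [P [P [A bool]] × [A bool]]]]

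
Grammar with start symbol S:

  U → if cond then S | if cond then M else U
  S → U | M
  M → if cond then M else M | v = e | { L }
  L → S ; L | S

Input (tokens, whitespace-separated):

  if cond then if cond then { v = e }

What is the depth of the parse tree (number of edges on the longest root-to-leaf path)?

[S [U if cond then [S [U if cond then [S [M { [L [S [M v = e]]] }]]]]]]

9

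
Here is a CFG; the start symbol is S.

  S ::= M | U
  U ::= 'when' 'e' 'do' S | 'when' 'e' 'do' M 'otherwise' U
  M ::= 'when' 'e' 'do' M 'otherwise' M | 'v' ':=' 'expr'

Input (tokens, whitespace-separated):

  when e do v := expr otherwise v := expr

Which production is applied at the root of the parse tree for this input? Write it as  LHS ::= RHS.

[S [M when e do [M v := expr] otherwise [M v := expr]]]

S ::= M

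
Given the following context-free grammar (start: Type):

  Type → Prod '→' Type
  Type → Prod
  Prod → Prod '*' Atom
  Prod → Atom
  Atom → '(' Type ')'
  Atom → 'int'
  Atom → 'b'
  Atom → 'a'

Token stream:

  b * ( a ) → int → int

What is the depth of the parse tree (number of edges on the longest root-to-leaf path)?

[Type [Prod [Prod [Atom b]] * [Atom ( [Type [Prod [Atom a]]] )]] → [Type [Prod [Atom int]] → [Type [Prod [Atom int]]]]]

6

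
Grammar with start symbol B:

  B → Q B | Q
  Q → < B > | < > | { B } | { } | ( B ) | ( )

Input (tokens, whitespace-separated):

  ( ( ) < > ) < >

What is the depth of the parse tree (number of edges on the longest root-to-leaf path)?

5

[B [Q ( [B [Q ( )] [B [Q < >]]] )] [B [Q < >]]]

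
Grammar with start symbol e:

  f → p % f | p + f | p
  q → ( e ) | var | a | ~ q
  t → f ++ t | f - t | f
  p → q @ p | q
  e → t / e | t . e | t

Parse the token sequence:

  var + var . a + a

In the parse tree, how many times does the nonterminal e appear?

2

[e [t [f [p [q var]] + [f [p [q var]]]]] . [e [t [f [p [q a]] + [f [p [q a]]]]]]]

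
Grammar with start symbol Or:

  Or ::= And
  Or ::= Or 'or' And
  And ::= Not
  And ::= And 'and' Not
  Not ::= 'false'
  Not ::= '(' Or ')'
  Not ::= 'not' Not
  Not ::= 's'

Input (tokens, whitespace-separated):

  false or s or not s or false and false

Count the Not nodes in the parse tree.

[Or [Or [Or [Or [And [Not false]]] or [And [Not s]]] or [And [Not not [Not s]]]] or [And [And [Not false]] and [Not false]]]

6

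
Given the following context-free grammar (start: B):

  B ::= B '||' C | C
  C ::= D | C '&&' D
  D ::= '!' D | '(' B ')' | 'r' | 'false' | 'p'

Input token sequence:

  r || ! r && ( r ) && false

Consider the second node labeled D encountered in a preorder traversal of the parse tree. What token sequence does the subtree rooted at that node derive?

! r

[B [B [C [D r]]] || [C [C [C [D ! [D r]]] && [D ( [B [C [D r]]] )]] && [D false]]]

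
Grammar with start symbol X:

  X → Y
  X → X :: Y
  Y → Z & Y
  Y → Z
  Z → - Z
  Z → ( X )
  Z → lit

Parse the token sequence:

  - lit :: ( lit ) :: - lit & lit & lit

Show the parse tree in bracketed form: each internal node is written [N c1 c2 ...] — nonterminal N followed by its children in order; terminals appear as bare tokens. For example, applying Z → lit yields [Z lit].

X
X :: Y
X :: Y :: Y
Y :: Y :: Y
Z :: Y :: Y
- Z :: Y :: Y
- lit :: Y :: Y
- lit :: Z :: Y
- lit :: ( X ) :: Y
- lit :: ( Y ) :: Y
- lit :: ( Z ) :: Y
- lit :: ( lit ) :: Y
- lit :: ( lit ) :: Z & Y
- lit :: ( lit ) :: - Z & Y
- lit :: ( lit ) :: - lit & Y
- lit :: ( lit ) :: - lit & Z & Y
- lit :: ( lit ) :: - lit & lit & Y
- lit :: ( lit ) :: - lit & lit & Z
- lit :: ( lit ) :: - lit & lit & lit

[X [X [X [Y [Z - [Z lit]]]] :: [Y [Z ( [X [Y [Z lit]]] )]]] :: [Y [Z - [Z lit]] & [Y [Z lit] & [Y [Z lit]]]]]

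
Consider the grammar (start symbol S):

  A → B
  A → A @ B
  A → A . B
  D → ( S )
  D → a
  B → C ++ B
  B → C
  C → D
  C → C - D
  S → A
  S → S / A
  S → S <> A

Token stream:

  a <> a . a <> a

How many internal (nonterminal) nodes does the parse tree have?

19

[S [S [S [A [B [C [D a]]]]] <> [A [A [B [C [D a]]]] . [B [C [D a]]]]] <> [A [B [C [D a]]]]]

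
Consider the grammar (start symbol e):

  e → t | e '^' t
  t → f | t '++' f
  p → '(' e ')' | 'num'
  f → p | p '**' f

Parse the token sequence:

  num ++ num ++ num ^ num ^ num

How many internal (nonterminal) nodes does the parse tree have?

18

[e [e [e [t [t [t [f [p num]]] ++ [f [p num]]] ++ [f [p num]]]] ^ [t [f [p num]]]] ^ [t [f [p num]]]]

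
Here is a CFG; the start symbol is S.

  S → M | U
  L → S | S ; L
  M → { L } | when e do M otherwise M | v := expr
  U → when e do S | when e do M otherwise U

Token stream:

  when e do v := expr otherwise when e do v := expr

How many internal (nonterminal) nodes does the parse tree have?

6

[S [U when e do [M v := expr] otherwise [U when e do [S [M v := expr]]]]]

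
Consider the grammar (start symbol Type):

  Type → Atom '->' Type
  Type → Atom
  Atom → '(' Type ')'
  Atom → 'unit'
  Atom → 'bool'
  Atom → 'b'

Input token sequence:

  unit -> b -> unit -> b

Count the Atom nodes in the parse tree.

[Type [Atom unit] -> [Type [Atom b] -> [Type [Atom unit] -> [Type [Atom b]]]]]

4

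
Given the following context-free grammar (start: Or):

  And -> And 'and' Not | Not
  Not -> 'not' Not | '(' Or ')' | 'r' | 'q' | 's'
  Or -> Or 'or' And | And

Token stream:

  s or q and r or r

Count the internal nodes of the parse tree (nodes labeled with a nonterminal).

[Or [Or [Or [And [Not s]]] or [And [And [Not q]] and [Not r]]] or [And [Not r]]]

11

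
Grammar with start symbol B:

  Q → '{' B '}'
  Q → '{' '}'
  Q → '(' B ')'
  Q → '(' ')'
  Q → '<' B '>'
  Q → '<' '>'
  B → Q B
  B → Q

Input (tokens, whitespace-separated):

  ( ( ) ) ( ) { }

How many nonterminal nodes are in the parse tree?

[B [Q ( [B [Q ( )]] )] [B [Q ( )] [B [Q { }]]]]

8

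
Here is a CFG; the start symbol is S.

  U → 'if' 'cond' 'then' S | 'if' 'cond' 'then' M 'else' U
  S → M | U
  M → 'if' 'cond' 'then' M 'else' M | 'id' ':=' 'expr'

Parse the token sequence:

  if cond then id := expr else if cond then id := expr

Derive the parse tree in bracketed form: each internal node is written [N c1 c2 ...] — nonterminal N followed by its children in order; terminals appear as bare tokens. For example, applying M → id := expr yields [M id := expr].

S
U
if cond then M else U
if cond then id := expr else U
if cond then id := expr else if cond then S
if cond then id := expr else if cond then M
if cond then id := expr else if cond then id := expr

[S [U if cond then [M id := expr] else [U if cond then [S [M id := expr]]]]]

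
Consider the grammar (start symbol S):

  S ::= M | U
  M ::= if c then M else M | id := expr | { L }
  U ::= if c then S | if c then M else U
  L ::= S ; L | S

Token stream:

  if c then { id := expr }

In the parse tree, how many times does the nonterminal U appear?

1

[S [U if c then [S [M { [L [S [M id := expr]]] }]]]]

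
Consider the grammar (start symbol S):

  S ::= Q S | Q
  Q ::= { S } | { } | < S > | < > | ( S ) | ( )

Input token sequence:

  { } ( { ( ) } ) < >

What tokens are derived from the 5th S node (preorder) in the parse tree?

< >

[S [Q { }] [S [Q ( [S [Q { [S [Q ( )]] }]] )] [S [Q < >]]]]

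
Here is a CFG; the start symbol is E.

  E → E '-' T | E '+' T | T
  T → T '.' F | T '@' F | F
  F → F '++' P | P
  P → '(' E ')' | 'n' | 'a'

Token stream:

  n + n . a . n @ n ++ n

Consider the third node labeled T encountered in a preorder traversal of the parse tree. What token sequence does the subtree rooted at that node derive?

[E [E [T [F [P n]]]] + [T [T [T [T [F [P n]]] . [F [P a]]] . [F [P n]]] @ [F [F [P n]] ++ [P n]]]]

n . a . n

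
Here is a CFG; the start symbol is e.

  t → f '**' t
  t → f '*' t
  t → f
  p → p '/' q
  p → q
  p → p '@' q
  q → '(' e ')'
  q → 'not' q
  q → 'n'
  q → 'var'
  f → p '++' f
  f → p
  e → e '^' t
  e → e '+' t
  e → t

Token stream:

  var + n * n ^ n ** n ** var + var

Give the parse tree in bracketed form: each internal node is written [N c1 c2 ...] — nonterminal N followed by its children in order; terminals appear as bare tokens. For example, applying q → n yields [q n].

[e [e [e [e [t [f [p [q var]]]]] + [t [f [p [q n]]] * [t [f [p [q n]]]]]] ^ [t [f [p [q n]]] ** [t [f [p [q n]]] ** [t [f [p [q var]]]]]]] + [t [f [p [q var]]]]]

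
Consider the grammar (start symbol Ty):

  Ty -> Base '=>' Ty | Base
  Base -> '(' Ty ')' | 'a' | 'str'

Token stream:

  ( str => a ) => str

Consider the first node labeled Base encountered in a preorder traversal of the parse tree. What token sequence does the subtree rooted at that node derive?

[Ty [Base ( [Ty [Base str] => [Ty [Base a]]] )] => [Ty [Base str]]]

( str => a )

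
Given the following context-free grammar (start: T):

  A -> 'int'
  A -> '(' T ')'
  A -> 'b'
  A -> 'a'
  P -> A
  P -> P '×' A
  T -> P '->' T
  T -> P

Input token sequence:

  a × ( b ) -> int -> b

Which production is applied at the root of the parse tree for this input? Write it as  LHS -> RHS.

T -> P '->' T

[T [P [P [A a]] × [A ( [T [P [A b]]] )]] -> [T [P [A int]] -> [T [P [A b]]]]]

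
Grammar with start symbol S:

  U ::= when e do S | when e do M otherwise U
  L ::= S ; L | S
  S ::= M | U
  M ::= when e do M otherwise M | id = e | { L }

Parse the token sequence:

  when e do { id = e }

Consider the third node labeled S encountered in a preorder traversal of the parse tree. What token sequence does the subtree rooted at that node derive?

id = e

[S [U when e do [S [M { [L [S [M id = e]]] }]]]]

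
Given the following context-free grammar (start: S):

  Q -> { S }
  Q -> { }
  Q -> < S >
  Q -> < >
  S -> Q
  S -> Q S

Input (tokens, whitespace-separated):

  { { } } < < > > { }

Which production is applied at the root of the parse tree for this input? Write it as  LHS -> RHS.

S -> Q S

[S [Q { [S [Q { }]] }] [S [Q < [S [Q < >]] >] [S [Q { }]]]]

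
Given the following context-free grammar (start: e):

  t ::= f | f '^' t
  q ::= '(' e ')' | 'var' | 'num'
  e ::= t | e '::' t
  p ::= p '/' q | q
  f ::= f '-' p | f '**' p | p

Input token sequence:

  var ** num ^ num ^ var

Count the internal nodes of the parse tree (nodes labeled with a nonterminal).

[e [t [f [f [p [q var]]] ** [p [q num]]] ^ [t [f [p [q num]]] ^ [t [f [p [q var]]]]]]]

16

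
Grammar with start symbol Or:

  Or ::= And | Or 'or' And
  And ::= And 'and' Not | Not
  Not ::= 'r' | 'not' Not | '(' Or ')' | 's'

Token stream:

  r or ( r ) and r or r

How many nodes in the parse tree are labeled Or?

4

[Or [Or [Or [And [Not r]]] or [And [And [Not ( [Or [And [Not r]]] )]] and [Not r]]] or [And [Not r]]]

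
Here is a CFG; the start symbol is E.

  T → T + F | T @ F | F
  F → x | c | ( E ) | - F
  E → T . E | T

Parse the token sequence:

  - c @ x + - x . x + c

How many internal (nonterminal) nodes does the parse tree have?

14

[E [T [T [T [F - [F c]]] @ [F x]] + [F - [F x]]] . [E [T [T [F x]] + [F c]]]]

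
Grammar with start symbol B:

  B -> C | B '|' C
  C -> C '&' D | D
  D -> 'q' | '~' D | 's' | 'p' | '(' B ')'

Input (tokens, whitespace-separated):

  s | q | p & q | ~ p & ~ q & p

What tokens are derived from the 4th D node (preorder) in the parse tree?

[B [B [B [B [C [D s]]] | [C [D q]]] | [C [C [D p]] & [D q]]] | [C [C [C [D ~ [D p]]] & [D ~ [D q]]] & [D p]]]

q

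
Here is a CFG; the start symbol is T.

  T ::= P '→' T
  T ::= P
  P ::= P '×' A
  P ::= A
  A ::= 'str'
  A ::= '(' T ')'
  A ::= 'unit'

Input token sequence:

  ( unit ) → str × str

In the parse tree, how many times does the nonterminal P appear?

[T [P [A ( [T [P [A unit]]] )]] → [T [P [P [A str]] × [A str]]]]

4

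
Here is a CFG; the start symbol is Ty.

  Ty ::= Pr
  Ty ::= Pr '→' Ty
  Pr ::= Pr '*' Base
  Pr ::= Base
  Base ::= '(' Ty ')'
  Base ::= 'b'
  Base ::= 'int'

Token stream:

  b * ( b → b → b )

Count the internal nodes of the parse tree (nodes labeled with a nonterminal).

14

[Ty [Pr [Pr [Base b]] * [Base ( [Ty [Pr [Base b]] → [Ty [Pr [Base b]] → [Ty [Pr [Base b]]]]] )]]]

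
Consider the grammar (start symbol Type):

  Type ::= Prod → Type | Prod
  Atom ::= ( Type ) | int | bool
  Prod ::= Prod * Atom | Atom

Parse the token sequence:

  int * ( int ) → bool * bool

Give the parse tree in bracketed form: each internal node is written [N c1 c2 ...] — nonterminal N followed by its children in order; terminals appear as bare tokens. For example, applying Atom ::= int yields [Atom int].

[Type [Prod [Prod [Atom int]] * [Atom ( [Type [Prod [Atom int]]] )]] → [Type [Prod [Prod [Atom bool]] * [Atom bool]]]]

Type
Prod → Type
Prod * Atom → Type
Atom * Atom → Type
int * Atom → Type
int * ( Type ) → Type
int * ( Prod ) → Type
int * ( Atom ) → Type
int * ( int ) → Type
int * ( int ) → Prod
int * ( int ) → Prod * Atom
int * ( int ) → Atom * Atom
int * ( int ) → bool * Atom
int * ( int ) → bool * bool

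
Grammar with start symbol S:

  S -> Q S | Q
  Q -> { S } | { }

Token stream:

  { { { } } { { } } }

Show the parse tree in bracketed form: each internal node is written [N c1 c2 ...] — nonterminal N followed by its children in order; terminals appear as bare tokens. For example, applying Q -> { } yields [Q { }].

[S [Q { [S [Q { [S [Q { }]] }] [S [Q { [S [Q { }]] }]]] }]]

S
Q
{ S }
{ Q S }
{ { S } S }
{ { Q } S }
{ { { } } S }
{ { { } } Q }
{ { { } } { S } }
{ { { } } { Q } }
{ { { } } { { } } }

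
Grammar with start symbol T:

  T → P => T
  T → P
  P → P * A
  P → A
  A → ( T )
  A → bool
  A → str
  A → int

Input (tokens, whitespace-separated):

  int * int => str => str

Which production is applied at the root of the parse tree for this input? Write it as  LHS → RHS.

[T [P [P [A int]] * [A int]] => [T [P [A str]] => [T [P [A str]]]]]

T → P => T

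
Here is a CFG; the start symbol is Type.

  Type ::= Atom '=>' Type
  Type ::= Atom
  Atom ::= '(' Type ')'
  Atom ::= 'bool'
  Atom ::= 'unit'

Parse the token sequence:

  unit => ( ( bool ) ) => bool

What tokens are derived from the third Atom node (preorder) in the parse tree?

[Type [Atom unit] => [Type [Atom ( [Type [Atom ( [Type [Atom bool]] )]] )] => [Type [Atom bool]]]]

( bool )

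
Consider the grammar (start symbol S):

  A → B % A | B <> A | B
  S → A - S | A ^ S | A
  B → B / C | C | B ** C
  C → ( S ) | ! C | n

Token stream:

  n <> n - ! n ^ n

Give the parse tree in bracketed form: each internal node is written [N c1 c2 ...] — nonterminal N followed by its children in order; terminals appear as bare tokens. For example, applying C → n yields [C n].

S
A - S
B <> A - S
C <> A - S
n <> A - S
n <> B - S
n <> C - S
n <> n - S
n <> n - A ^ S
n <> n - B ^ S
n <> n - C ^ S
n <> n - ! C ^ S
n <> n - ! n ^ S
n <> n - ! n ^ A
n <> n - ! n ^ B
n <> n - ! n ^ C
n <> n - ! n ^ n

[S [A [B [C n]] <> [A [B [C n]]]] - [S [A [B [C ! [C n]]]] ^ [S [A [B [C n]]]]]]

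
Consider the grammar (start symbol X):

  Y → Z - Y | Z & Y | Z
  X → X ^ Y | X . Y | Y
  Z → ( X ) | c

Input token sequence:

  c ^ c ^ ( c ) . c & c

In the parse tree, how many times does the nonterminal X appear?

5

[X [X [X [X [Y [Z c]]] ^ [Y [Z c]]] ^ [Y [Z ( [X [Y [Z c]]] )]]] . [Y [Z c] & [Y [Z c]]]]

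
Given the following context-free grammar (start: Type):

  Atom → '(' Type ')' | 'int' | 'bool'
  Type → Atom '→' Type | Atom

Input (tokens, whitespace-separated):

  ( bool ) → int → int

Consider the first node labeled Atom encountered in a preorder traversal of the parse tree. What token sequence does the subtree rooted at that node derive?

[Type [Atom ( [Type [Atom bool]] )] → [Type [Atom int] → [Type [Atom int]]]]

( bool )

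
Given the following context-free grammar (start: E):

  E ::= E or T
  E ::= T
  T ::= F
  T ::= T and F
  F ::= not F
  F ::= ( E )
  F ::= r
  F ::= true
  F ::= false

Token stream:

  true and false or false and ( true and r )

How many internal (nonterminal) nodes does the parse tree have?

15

[E [E [T [T [F true]] and [F false]]] or [T [T [F false]] and [F ( [E [T [T [F true]] and [F r]]] )]]]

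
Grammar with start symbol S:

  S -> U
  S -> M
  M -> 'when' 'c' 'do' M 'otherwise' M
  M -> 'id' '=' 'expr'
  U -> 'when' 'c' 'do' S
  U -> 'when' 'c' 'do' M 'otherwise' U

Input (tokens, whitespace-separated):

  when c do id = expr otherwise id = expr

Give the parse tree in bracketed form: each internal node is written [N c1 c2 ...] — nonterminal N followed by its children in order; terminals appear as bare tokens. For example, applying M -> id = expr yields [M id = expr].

S
M
when c do M otherwise M
when c do id = expr otherwise M
when c do id = expr otherwise id = expr

[S [M when c do [M id = expr] otherwise [M id = expr]]]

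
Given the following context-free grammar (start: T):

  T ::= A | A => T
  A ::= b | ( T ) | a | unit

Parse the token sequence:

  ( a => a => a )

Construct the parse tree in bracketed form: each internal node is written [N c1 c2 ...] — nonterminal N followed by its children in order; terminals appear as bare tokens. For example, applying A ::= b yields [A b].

T
A
( T )
( A => T )
( a => T )
( a => A => T )
( a => a => T )
( a => a => A )
( a => a => a )

[T [A ( [T [A a] => [T [A a] => [T [A a]]]] )]]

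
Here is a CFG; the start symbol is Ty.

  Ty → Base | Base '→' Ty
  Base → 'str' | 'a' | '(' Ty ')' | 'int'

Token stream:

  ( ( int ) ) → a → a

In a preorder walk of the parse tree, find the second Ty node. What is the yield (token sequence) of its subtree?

[Ty [Base ( [Ty [Base ( [Ty [Base int]] )]] )] → [Ty [Base a] → [Ty [Base a]]]]

( int )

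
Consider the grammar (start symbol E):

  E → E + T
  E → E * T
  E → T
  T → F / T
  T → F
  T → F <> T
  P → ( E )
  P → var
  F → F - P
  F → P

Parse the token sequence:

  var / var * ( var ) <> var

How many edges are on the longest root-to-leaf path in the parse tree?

8

[E [E [T [F [P var]] / [T [F [P var]]]]] * [T [F [P ( [E [T [F [P var]]]] )]] <> [T [F [P var]]]]]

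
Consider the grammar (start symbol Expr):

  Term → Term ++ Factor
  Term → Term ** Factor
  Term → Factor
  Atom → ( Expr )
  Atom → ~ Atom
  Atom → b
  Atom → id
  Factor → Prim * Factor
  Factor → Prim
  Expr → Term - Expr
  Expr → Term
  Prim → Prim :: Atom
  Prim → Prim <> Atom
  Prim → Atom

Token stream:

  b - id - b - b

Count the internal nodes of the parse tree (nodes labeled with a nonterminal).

[Expr [Term [Factor [Prim [Atom b]]]] - [Expr [Term [Factor [Prim [Atom id]]]] - [Expr [Term [Factor [Prim [Atom b]]]] - [Expr [Term [Factor [Prim [Atom b]]]]]]]]

20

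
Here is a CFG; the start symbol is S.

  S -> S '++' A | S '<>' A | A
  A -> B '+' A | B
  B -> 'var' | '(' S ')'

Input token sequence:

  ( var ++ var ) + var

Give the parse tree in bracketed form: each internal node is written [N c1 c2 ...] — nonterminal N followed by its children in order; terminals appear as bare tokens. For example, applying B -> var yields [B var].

S
A
B + A
( S ) + A
( S ++ A ) + A
( A ++ A ) + A
( B ++ A ) + A
( var ++ A ) + A
( var ++ B ) + A
( var ++ var ) + A
( var ++ var ) + B
( var ++ var ) + var

[S [A [B ( [S [S [A [B var]]] ++ [A [B var]]] )] + [A [B var]]]]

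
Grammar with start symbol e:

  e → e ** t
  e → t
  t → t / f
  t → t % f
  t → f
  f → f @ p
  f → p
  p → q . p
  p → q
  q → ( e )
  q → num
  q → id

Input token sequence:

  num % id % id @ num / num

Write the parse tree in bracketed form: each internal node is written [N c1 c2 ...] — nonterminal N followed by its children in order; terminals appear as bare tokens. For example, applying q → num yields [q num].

e
t
t / f
t % f / f
t % f % f / f
f % f % f / f
p % f % f / f
q % f % f / f
num % f % f / f
num % p % f / f
num % q % f / f
num % id % f / f
num % id % f @ p / f
num % id % p @ p / f
num % id % q @ p / f
num % id % id @ p / f
num % id % id @ q / f
num % id % id @ num / f
num % id % id @ num / p
num % id % id @ num / q
num % id % id @ num / num

[e [t [t [t [t [f [p [q num]]]] % [f [p [q id]]]] % [f [f [p [q id]]] @ [p [q num]]]] / [f [p [q num]]]]]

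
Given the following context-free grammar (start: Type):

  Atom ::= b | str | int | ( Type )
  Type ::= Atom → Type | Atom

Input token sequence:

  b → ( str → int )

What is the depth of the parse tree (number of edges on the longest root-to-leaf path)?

6

[Type [Atom b] → [Type [Atom ( [Type [Atom str] → [Type [Atom int]]] )]]]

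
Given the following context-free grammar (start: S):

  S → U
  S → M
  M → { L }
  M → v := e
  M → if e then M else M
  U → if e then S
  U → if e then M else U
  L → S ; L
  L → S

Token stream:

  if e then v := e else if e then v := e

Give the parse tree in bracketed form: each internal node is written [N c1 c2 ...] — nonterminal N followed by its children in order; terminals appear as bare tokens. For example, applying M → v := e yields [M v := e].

S
U
if e then M else U
if e then v := e else U
if e then v := e else if e then S
if e then v := e else if e then M
if e then v := e else if e then v := e

[S [U if e then [M v := e] else [U if e then [S [M v := e]]]]]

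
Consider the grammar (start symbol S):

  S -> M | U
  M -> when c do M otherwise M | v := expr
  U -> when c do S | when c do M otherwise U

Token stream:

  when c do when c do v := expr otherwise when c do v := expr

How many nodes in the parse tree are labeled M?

[S [U when c do [S [U when c do [M v := expr] otherwise [U when c do [S [M v := expr]]]]]]]

2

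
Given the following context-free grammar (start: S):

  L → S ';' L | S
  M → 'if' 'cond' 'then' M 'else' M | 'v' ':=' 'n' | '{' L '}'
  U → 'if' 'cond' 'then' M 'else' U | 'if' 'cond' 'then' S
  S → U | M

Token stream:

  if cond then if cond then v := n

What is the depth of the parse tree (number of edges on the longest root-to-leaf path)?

6

[S [U if cond then [S [U if cond then [S [M v := n]]]]]]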